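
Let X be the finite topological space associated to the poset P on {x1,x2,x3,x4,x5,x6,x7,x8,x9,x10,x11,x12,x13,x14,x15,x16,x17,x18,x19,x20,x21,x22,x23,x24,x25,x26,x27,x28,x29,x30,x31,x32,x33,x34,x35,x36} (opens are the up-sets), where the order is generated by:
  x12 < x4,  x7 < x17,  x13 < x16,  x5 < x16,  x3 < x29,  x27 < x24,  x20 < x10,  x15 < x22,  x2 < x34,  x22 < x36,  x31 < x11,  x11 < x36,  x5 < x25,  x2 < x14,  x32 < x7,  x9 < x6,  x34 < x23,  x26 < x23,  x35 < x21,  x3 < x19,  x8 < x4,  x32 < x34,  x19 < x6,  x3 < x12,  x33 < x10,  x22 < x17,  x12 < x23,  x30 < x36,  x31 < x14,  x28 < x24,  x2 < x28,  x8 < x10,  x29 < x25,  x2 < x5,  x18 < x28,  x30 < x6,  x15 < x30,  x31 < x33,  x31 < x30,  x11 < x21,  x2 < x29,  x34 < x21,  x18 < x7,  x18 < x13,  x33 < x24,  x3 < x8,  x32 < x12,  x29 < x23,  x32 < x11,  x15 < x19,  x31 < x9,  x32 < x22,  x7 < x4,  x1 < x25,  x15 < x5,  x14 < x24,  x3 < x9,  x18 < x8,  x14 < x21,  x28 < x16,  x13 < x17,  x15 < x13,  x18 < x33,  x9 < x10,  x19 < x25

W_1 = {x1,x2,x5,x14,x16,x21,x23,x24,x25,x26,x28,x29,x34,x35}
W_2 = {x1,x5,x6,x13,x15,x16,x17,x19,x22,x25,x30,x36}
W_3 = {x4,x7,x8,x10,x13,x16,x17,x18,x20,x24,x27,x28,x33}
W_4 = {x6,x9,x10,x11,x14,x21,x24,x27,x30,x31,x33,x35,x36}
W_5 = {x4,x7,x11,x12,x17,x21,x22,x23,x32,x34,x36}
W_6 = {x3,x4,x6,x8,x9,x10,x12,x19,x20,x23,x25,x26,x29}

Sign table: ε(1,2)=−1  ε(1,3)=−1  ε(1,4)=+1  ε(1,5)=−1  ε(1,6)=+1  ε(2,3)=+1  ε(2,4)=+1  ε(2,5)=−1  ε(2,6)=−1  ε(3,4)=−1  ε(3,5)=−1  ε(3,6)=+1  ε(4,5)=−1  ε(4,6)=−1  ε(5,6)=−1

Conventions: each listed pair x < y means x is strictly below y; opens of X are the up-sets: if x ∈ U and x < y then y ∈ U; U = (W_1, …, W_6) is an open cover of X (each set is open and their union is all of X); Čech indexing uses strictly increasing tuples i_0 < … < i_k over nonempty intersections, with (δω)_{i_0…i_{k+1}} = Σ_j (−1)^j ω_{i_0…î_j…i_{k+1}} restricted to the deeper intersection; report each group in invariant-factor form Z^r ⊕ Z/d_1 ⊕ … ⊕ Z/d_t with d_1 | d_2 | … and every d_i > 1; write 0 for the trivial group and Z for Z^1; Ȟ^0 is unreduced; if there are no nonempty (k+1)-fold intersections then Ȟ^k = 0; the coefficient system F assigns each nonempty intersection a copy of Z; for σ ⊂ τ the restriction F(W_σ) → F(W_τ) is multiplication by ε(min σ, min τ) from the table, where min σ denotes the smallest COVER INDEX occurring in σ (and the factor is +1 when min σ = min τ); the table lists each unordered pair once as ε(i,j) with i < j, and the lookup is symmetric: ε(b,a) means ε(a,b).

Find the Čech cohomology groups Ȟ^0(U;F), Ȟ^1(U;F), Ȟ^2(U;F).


Ȟ^0 ≅ 0,  Ȟ^1 ≅ Z/2,  Ȟ^2 ≅ Z

nerve simplices:
  W12={x1,x5,x16,x25} W13={x16,x24,x28} W14={x14,x21,x24,x35} W15={x21,x23,x34} W16={x23,x25,x26,x29} W23={x13,x16,x17} W24={x6,x30,x36} W25={x17,x22,x36} W26={x6,x19,x25} W34={x10,x24,x27,x33} W35={x4,x7,x17} W36={x4,x8,x10,x20} W45={x11,x21,x36} W46={x6,x9,x10} W56={x4,x12,x23}
  W123={x16} W126={x25} W134={x24} W145={x21} W156={x23} W235={x17} W245={x36} W246={x6} W346={x10} W356={x4}
C dims 6,15,10; δ0: rk 6, SNF 1^5·2; δ1: rk 9, SNF 1^9
degree 0: 6−6−0 = 0 → Ȟ^0 ≅ 0
degree 1: 15−9−6 = 0 plus torsion [2] → Ȟ^1 ≅ Z/2
degree 2: 10−0−9 = 1 → Ȟ^2 ≅ Z


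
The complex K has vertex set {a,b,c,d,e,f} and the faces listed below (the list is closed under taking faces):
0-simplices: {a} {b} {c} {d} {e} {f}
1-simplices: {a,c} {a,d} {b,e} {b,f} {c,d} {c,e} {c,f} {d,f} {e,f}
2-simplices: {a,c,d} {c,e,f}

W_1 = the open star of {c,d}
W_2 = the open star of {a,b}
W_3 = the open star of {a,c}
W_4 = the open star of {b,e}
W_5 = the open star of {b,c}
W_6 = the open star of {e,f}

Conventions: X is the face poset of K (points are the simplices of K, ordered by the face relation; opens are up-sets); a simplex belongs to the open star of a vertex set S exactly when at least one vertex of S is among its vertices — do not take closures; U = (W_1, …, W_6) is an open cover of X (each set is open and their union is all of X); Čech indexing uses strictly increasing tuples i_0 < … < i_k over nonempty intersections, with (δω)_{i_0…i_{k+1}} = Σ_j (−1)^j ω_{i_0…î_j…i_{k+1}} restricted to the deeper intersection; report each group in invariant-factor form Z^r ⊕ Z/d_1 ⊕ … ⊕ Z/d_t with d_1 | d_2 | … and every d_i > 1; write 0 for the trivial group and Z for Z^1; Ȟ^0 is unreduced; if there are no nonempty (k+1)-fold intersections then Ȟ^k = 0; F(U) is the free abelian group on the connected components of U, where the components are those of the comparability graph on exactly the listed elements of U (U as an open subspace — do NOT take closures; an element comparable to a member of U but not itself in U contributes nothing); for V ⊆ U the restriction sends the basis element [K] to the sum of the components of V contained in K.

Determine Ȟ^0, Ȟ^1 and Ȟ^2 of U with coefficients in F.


Ȟ^0 = Z, Ȟ^1 = Z^2 and Ȟ^2 = 0

nonempty intersections:
  W1={{c},{d},{a,c},{a,d},{c,d},{c,e},{c,f},{d,f},{a,c,d},{c,e,f}} W2={{a},{b},{a,c},{a,d},{b,e},{b,f},{a,c,d}} W3={{a},{c},{a,c},{a,d},{c,d},{c,e},{c,f},{a,c,d},{c,e,f}} W4={{b},{e},{b,e},{b,f},{c,e},{e,f},{c,e,f}} W5={{b},{c},{a,c},{b,e},{b,f},{c,d},{c,e},{c,f},{a,c,d},{c,e,f}} W6={{e},{f},{b,e},{b,f},{c,e},{c,f},{d,f},{e,f},{c,e,f}}
  W12={{a,c},{a,d},{a,c,d}} W13={{c},{a,c},{a,d},{c,d},{c,e},{c,f},{a,c,d},{c,e,f}} W14={{c,e},{c,e,f}} W15={{c},{a,c},{c,d},{c,e},{c,f},{a,c,d},{c,e,f}} W16={{c,e},{c,f},{d,f},{c,e,f}} W23={{a},{a,c},{a,d},{a,c,d}} W24={{b},{b,e},{b,f}} W25={{b},{a,c},{b,e},{b,f},{a,c,d}} W26={{b,e},{b,f}} W34={{c,e},{c,e,f}} W35={{c},{a,c},{c,d},{c,e},{c,f},{a,c,d},{c,e,f}} W36={{c,e},{c,f},{c,e,f}} W45={{b},{b,e},{b,f},{c,e},{c,e,f}} W46={{e},{b,e},{b,f},{c,e},{e,f},{c,e,f}} W56={{b,e},{b,f},{c,e},{c,f},{c,e,f}}
  W123={{a,c},{a,d},{a,c,d}} W125={{a,c},{a,c,d}} W134={{c,e},{c,e,f}} W135={{c},{a,c},{c,d},{c,e},{c,f},{a,c,d},{c,e,f}} W136={{c,e},{c,f},{c,e,f}} W145={{c,e},{c,e,f}} W146={{c,e},{c,e,f}} W156={{c,e},{c,f},{c,e,f}} W235={{a,c},{a,c,d}} W245={{b},{b,e},{b,f}} W246={{b,e},{b,f}} W256={{b,e},{b,f}} W345={{c,e},{c,e,f}} W346={{c,e},{c,e,f}} W356={{c,e},{c,f},{c,e,f}} W456={{b,e},{b,f},{c,e},{c,e,f}}
  W1235={{a,c},{a,c,d}} W1345={{c,e},{c,e,f}} W1346={{c,e},{c,e,f}} W1356={{c,e},{c,f},{c,e,f}} W1456={{c,e},{c,e,f}} W2456={{b,e},{b,f}} W3456={{c,e},{c,e,f}}
  W13456={{c,e},{c,e,f}}
components per intersection:
  W1: {{c},{d},{a,c},{a,d},{c,d},{c,e},{c,f},{d,f},{a,c,d},{c,e,f}}
  W2: {{a},{a,c},{a,d},{a,c,d}} {{b},{b,e},{b,f}}
  W3: {{a},{c},{a,c},{a,d},{c,d},{c,e},{c,f},{a,c,d},{c,e,f}}
  W4: {{b},{e},{b,e},{b,f},{c,e},{e,f},{c,e,f}}
  W5: {{b},{b,e},{b,f}} {{c},{a,c},{c,d},{c,e},{c,f},{a,c,d},{c,e,f}}
  W6: {{e},{f},{b,e},{b,f},{c,e},{c,f},{d,f},{e,f},{c,e,f}}
  W12: {{a,c},{a,d},{a,c,d}}
  W13: {{c},{a,c},{a,d},{c,d},{c,e},{c,f},{a,c,d},{c,e,f}}
  W14: {{c,e},{c,e,f}}
  W15: {{c},{a,c},{c,d},{c,e},{c,f},{a,c,d},{c,e,f}}
  W16: {{c,e},{c,f},{c,e,f}} {{d,f}}
  W23: {{a},{a,c},{a,d},{a,c,d}}
  W24: {{b},{b,e},{b,f}}
  W25: {{b},{b,e},{b,f}} {{a,c},{a,c,d}}
  W26: {{b,e}} {{b,f}}
  W34: {{c,e},{c,e,f}}
  W35: {{c},{a,c},{c,d},{c,e},{c,f},{a,c,d},{c,e,f}}
  W36: {{c,e},{c,f},{c,e,f}}
  W45: {{b},{b,e},{b,f}} {{c,e},{c,e,f}}
  W46: {{e},{b,e},{c,e},{e,f},{c,e,f}} {{b,f}}
  W56: {{b,e}} {{b,f}} {{c,e},{c,f},{c,e,f}}
  W123: {{a,c},{a,d},{a,c,d}}
  W125: {{a,c},{a,c,d}}
  W134: {{c,e},{c,e,f}}
  W135: {{c},{a,c},{c,d},{c,e},{c,f},{a,c,d},{c,e,f}}
  W136: {{c,e},{c,f},{c,e,f}}
  W145: {{c,e},{c,e,f}}
  W146: {{c,e},{c,e,f}}
  W156: {{c,e},{c,f},{c,e,f}}
  W235: {{a,c},{a,c,d}}
  W245: {{b},{b,e},{b,f}}
  W246: {{b,e}} {{b,f}}
  W256: {{b,e}} {{b,f}}
  W345: {{c,e},{c,e,f}}
  W346: {{c,e},{c,e,f}}
  W356: {{c,e},{c,f},{c,e,f}}
  W456: {{b,e}} {{b,f}} {{c,e},{c,e,f}}
  W1235: {{a,c},{a,c,d}}
  W1345: {{c,e},{c,e,f}}
  W1346: {{c,e},{c,e,f}}
  W1356: {{c,e},{c,f},{c,e,f}}
  W1456: {{c,e},{c,e,f}}
  W2456: {{b,e}} {{b,f}}
  W3456: {{c,e},{c,e,f}}
  W13456: {{c,e},{c,e,f}}
C dims 8,22,20,8; δ0: rk 7, SNF 1^7; δ1: rk 13, SNF 1^13; δ2: rk 7, SNF 1^7
Ȟ^0: (8−7)−0=1 ⇒ Z
Ȟ^1: (22−13)−7=2 ⇒ Z^2
Ȟ^2: (20−7)−13=0 ⇒ 0


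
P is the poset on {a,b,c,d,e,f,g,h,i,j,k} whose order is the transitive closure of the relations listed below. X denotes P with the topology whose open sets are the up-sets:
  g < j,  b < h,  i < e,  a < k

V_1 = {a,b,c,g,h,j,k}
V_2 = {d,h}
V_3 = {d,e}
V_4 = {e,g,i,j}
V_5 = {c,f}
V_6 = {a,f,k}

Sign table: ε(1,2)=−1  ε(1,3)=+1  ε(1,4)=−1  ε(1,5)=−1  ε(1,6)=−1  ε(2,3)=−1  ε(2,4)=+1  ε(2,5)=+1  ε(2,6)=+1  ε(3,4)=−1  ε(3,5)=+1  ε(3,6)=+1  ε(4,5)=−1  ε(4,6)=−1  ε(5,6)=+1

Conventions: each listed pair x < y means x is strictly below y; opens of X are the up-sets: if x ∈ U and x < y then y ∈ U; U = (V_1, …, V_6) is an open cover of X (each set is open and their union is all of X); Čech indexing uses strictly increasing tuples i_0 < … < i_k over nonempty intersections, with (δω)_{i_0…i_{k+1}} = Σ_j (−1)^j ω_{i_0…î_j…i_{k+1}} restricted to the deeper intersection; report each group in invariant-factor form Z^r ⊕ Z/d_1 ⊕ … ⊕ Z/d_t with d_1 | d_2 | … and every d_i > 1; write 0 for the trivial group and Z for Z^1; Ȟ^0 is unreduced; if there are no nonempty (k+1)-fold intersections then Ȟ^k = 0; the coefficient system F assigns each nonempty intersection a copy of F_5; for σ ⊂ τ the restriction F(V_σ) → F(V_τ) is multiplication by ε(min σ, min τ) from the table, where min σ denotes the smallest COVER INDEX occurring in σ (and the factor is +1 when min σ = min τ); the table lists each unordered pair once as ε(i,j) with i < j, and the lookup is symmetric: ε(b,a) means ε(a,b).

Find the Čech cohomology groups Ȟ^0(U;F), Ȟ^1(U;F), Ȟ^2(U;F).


Ȟ^0 ≅ Z/5, Ȟ^1 ≅ Z/5 ⊕ Z/5, Ȟ^2 ≅ 0

cover nerve:
  V12={h} V14={g,j} V15={c} V16={a,k} V23={d} V34={e} V56={f}
C dims 6,7; δ0: rk_F5 5
Ȟ^0: (6−5)−0=1 ⇒ Z/5
Ȟ^1: (7−0)−5=2 ⇒ Z/5 ⊕ Z/5
Ȟ^2: (0−0)−0=0 ⇒ 0


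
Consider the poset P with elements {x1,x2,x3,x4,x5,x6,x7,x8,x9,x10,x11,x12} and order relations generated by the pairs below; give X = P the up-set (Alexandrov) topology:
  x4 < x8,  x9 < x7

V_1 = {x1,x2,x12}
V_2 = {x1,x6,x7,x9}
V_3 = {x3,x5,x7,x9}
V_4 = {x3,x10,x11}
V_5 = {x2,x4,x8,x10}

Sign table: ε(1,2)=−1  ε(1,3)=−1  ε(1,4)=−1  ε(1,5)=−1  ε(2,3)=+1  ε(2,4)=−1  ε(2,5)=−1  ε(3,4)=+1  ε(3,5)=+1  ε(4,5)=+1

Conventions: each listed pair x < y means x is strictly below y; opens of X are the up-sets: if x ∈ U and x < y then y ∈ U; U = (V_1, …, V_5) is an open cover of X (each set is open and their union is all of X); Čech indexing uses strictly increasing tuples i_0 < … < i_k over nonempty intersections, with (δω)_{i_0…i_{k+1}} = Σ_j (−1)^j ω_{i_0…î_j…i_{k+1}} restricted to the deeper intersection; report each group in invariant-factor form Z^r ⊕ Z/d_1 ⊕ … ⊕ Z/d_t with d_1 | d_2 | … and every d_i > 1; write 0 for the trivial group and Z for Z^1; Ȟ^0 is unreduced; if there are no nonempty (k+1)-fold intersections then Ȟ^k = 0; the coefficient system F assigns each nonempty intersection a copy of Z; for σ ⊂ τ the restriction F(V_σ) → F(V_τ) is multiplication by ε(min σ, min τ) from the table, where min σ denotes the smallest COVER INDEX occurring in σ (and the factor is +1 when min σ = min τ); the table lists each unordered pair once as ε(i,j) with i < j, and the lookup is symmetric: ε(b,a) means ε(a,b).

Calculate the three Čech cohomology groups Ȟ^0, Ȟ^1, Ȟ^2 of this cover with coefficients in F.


nonempty intersections:
  V12={x1} V15={x2} V23={x7,x9} V34={x3} V45={x10}
C dims 5,5; δ0: rk 4, SNF 1^4
Ȟ^0: (5−4)−0=1 ⇒ Z
Ȟ^1: (5−0)−4=1 ⇒ Z
Ȟ^2: (0−0)−0=0 ⇒ 0

Ȟ^0 ≅ Z,  Ȟ^1 ≅ Z,  Ȟ^2 ≅ 0


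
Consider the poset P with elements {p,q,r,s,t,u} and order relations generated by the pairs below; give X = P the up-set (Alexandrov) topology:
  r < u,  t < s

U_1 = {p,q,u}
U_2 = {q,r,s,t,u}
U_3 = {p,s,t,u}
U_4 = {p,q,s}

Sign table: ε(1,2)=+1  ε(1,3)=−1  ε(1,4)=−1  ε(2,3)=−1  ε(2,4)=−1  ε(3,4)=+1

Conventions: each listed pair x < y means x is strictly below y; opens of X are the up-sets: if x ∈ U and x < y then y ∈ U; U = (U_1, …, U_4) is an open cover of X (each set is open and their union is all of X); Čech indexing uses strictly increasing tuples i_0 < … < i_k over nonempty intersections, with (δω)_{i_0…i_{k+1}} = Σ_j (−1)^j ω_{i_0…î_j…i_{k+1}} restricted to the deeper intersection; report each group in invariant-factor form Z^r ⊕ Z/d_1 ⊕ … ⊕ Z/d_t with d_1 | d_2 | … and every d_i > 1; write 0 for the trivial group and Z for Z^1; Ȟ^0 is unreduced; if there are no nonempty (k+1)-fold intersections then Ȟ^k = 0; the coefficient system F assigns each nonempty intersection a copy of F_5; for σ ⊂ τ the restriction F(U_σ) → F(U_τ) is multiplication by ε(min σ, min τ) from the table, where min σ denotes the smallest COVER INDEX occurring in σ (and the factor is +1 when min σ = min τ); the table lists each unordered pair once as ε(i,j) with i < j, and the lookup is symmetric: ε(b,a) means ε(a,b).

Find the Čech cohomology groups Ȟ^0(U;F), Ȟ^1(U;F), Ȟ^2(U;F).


nerve simplices:
  U12={q,u} U13={p,u} U14={p,q} U23={s,t,u} U24={q,s} U34={p,s}
  U123={u} U124={q} U134={p} U234={s}
C dims 4,6,4; δ0: rk_F5 3; δ1: rk_F5 3
degree 0: 4−3−0 = 1 → Ȟ^0 ≅ Z/5
degree 1: 6−3−3 = 0 → Ȟ^1 ≅ 0
degree 2: 4−0−3 = 1 → Ȟ^2 ≅ Z/5

Ȟ^0 ≅ Z/5,  Ȟ^1 ≅ 0,  Ȟ^2 ≅ Z/5


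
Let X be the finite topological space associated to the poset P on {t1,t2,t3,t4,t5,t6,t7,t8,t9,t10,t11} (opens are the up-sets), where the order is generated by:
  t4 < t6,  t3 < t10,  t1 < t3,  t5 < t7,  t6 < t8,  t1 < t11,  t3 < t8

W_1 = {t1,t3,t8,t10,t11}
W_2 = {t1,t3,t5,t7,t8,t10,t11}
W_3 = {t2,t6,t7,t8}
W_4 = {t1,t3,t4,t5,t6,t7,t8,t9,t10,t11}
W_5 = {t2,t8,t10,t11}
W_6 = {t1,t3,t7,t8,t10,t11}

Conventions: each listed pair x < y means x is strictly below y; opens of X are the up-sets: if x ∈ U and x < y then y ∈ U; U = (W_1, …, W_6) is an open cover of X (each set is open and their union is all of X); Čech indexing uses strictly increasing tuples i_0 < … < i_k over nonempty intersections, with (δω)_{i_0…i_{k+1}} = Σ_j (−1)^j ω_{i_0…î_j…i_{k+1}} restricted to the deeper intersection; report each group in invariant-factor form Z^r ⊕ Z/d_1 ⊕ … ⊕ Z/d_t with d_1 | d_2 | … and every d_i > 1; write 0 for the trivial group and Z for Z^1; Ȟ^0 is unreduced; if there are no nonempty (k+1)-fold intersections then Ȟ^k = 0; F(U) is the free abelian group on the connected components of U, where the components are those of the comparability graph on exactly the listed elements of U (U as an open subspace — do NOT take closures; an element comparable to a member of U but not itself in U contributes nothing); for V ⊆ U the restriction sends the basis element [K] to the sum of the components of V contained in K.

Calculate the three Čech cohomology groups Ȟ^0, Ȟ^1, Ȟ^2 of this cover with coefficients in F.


Ȟ^0 ≅ Z^4, Ȟ^1 ≅ 0 and Ȟ^2 ≅ 0

nonempty overlaps:
  W12={t1,t3,t8,t10,t11} W13={t8} W14={t1,t3,t8,t10,t11} W15={t8,t10,t11} W16={t1,t3,t8,t10,t11} W23={t7,t8} W24={t1,t3,t5,t7,t8,t10,t11} W25={t8,t10,t11} W26={t1,t3,t7,t8,t10,t11} W34={t6,t7,t8} W35={t2,t8} W36={t7,t8} W45={t8,t10,t11} W46={t1,t3,t7,t8,t10,t11} W56={t8,t10,t11}
  W123={t8} W124={t1,t3,t8,t10,t11} W125={t8,t10,t11} W126={t1,t3,t8,t10,t11} W134={t8} W135={t8} W136={t8} W145={t8,t10,t11} W146={t1,t3,t8,t10,t11} W156={t8,t10,t11} W234={t7,t8} W235={t8} W236={t7,t8} W245={t8,t10,t11} W246={t1,t3,t7,t8,t10,t11} W256={t8,t10,t11} W345={t8} W346={t7,t8} W356={t8} W456={t8,t10,t11}
  W1234={t8} W1235={t8} W1236={t8} W1245={t8,t10,t11} W1246={t1,t3,t8,t10,t11} W1256={t8,t10,t11} W1345={t8} W1346={t8} W1356={t8} W1456={t8,t10,t11} W2345={t8} W2346={t7,t8} W2356={t8} W2456={t8,t10,t11} W3456={t8}
  W12345={t8} W12346={t8} W12356={t8} W12456={t8,t10,t11} W13456={t8} W23456={t8}
  W123456={t8}
components per intersection:
  W1: {t1,t3,t8,t10,t11}
  W2: {t1,t3,t8,t10,t11} {t5,t7}
  W3: {t2} {t6,t8} {t7}
  W4: {t1,t3,t4,t6,t8,t10,t11} {t5,t7} {t9}
  W5: {t2} {t8} {t10} {t11}
  W6: {t1,t3,t8,t10,t11} {t7}
  W12: {t1,t3,t8,t10,t11}
  W13: {t8}
  W14: {t1,t3,t8,t10,t11}
  W15: {t8} {t10} {t11}
  W16: {t1,t3,t8,t10,t11}
  W23: {t7} {t8}
  W24: {t1,t3,t8,t10,t11} {t5,t7}
  W25: {t8} {t10} {t11}
  W26: {t1,t3,t8,t10,t11} {t7}
  W34: {t6,t8} {t7}
  W35: {t2} {t8}
  W36: {t7} {t8}
  W45: {t8} {t10} {t11}
  W46: {t1,t3,t8,t10,t11} {t7}
  W56: {t8} {t10} {t11}
  W123: {t8}
  W124: {t1,t3,t8,t10,t11}
  W125: {t8} {t10} {t11}
  W126: {t1,t3,t8,t10,t11}
  W134: {t8}
  W135: {t8}
  W136: {t8}
  W145: {t8} {t10} {t11}
  W146: {t1,t3,t8,t10,t11}
  W156: {t8} {t10} {t11}
  W234: {t7} {t8}
  W235: {t8}
  W236: {t7} {t8}
  W245: {t8} {t10} {t11}
  W246: {t1,t3,t8,t10,t11} {t7}
  W256: {t8} {t10} {t11}
  W345: {t8}
  W346: {t7} {t8}
  W356: {t8}
  W456: {t8} {t10} {t11}
  W1234: {t8}
  W1235: {t8}
  W1236: {t8}
  W1245: {t8} {t10} {t11}
  W1246: {t1,t3,t8,t10,t11}
  W1256: {t8} {t10} {t11}
  W1345: {t8}
  W1346: {t8}
  W1356: {t8}
  W1456: {t8} {t10} {t11}
  W2345: {t8}
  W2346: {t7} {t8}
  W2356: {t8}
  W2456: {t8} {t10} {t11}
  W3456: {t8}
  W12345: {t8}
  W12346: {t8}
  W12356: {t8}
  W12456: {t8} {t10} {t11}
  W13456: {t8}
  W23456: {t8}
  W123456: {t8}
C dims 15,30,36,24; δ0: rk 11, SNF 1^11; δ1: rk 19, SNF 1^19; δ2: rk 17, SNF 1^17
degree 0: 15−11−0 = 4 → Ȟ^0 ≅ Z^4
degree 1: 30−19−11 = 0 → Ȟ^1 ≅ 0
degree 2: 36−17−19 = 0 → Ȟ^2 ≅ 0


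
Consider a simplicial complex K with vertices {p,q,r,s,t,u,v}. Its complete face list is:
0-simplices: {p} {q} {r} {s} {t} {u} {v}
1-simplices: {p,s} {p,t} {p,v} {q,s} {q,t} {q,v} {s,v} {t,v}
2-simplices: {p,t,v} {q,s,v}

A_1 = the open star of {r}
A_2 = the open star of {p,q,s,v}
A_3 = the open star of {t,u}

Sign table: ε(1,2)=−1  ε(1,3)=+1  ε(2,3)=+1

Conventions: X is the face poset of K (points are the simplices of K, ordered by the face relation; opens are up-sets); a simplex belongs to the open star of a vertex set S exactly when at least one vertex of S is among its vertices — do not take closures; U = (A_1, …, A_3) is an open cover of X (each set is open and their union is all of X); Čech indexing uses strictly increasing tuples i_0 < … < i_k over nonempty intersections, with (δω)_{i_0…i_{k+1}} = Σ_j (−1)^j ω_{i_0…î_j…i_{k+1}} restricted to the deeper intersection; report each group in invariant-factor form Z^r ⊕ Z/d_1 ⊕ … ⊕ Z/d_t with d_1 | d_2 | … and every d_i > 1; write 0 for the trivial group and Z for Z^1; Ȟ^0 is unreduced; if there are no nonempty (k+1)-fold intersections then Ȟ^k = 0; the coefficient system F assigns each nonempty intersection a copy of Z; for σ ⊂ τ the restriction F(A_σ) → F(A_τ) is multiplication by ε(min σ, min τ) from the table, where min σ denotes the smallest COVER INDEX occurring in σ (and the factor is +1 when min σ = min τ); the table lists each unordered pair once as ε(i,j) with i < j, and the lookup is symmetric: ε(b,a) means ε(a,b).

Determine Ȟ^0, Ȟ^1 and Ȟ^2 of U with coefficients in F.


Ȟ^0 = Z^2,  Ȟ^1 = 0,  Ȟ^2 = 0

intersection data:
  A1={{r}} A2={{p},{q},{s},{v},{p,s},{p,t},{p,v},{q,s},{q,t},{q,v},{s,v},{t,v},{p,t,v},{q,s,v}} A3={{t},{u},{p,t},{q,t},{t,v},{p,t,v}}
  A23={{p,t},{q,t},{t,v},{p,t,v}}
C dims 3,1; δ0: rk 1, SNF 1^1
Ȟ^0 = (3 − 1) − 0 = 2, so Ȟ^0 ≅ Z^2
Ȟ^1 = (1 − 0) − 1 = 0, so Ȟ^1 ≅ 0
Ȟ^2 = (0 − 0) − 0 = 0, so Ȟ^2 ≅ 0


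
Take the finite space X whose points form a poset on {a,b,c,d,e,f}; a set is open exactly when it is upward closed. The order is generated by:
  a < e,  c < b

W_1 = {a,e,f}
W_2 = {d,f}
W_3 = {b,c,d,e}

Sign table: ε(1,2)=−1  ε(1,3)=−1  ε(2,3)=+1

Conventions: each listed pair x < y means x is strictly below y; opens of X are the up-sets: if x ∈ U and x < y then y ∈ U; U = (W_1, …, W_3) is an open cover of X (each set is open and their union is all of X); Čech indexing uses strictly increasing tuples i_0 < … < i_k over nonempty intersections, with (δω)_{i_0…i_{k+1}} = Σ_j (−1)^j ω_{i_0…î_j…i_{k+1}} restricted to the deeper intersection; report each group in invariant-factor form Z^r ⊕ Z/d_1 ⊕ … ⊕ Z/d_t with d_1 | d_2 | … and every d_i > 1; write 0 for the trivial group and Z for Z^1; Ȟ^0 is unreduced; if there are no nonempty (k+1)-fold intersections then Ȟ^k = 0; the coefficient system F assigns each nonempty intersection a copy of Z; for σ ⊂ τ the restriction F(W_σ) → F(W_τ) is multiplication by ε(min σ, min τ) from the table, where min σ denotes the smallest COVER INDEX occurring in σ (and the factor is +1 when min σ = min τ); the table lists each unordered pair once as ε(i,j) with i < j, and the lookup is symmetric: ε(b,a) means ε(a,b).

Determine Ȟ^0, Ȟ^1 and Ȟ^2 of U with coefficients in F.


nerve of the cover:
  W12={f} W13={e} W23={d}
C dims 3,3; δ0: rk 2, SNF 1^2
Ȟ^0 = (3 − 2) − 0 = 1, so Ȟ^0 ≅ Z
Ȟ^1 = (3 − 0) − 2 = 1, so Ȟ^1 ≅ Z
Ȟ^2 = (0 − 0) − 0 = 0, so Ȟ^2 ≅ 0

Ȟ^0 = Z, Ȟ^1 = Z, Ȟ^2 = 0


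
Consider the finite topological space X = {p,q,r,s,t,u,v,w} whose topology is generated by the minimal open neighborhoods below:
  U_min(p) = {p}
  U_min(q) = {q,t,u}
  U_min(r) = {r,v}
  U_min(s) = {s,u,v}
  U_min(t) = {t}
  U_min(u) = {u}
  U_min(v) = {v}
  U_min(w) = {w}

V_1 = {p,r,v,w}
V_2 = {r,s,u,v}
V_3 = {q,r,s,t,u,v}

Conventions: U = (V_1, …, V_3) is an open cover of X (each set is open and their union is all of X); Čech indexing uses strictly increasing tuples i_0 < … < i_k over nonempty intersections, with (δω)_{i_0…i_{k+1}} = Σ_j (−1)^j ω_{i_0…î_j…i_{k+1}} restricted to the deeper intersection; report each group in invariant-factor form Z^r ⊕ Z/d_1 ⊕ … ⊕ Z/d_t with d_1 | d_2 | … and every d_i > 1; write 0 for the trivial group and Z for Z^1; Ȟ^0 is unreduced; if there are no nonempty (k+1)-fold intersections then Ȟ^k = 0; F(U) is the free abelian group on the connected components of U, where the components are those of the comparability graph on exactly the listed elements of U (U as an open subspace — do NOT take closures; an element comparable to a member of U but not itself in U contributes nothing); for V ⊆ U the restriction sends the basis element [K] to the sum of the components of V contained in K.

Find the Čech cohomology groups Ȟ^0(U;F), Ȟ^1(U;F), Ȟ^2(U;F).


Ȟ^0 ≅ Z^3, Ȟ^1 ≅ 0, Ȟ^2 ≅ 0

cover nerve:
  V12={r,v} V13={r,v} V23={r,s,u,v}
  V123={r,v}
components per intersection:
  V1: {p} {r,v} {w}
  V2: {r,s,u,v}
  V3: {q,r,s,t,u,v}
  V12: {r,v}
  V13: {r,v}
  V23: {r,s,u,v}
  V123: {r,v}
C dims 5,3,1; δ0: rk 2, SNF 1^2; δ1: rk 1, SNF 1^1
Ȟ^0: (5−2)−0=3 ⇒ Z^3
Ȟ^1: (3−1)−2=0 ⇒ 0
Ȟ^2: (1−0)−1=0 ⇒ 0


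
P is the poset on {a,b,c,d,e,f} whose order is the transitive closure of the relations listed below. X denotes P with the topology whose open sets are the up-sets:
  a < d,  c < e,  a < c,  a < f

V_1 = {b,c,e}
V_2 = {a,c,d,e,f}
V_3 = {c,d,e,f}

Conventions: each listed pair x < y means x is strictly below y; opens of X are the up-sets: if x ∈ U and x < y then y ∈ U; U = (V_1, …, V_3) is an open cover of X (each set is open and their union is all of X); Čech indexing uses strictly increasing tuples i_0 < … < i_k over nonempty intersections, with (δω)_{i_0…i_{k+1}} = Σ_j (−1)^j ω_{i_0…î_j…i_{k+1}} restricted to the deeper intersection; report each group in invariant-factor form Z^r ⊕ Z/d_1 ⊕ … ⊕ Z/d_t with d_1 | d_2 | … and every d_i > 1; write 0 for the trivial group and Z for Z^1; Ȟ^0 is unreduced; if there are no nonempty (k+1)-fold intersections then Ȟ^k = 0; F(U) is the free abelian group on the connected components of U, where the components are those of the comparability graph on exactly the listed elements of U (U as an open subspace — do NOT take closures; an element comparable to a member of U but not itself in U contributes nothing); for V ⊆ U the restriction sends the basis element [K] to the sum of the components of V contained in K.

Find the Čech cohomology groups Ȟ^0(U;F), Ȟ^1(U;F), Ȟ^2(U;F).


nonempty intersections:
  V12={c,e} V13={c,e} V23={c,d,e,f}
  V123={c,e}
components per intersection:
  V1: {b} {c,e}
  V2: {a,c,d,e,f}
  V3: {c,e} {d} {f}
  V12: {c,e}
  V13: {c,e}
  V23: {c,e} {d} {f}
  V123: {c,e}
C dims 6,5,1; δ0: rk 4, SNF 1^4; δ1: rk 1, SNF 1^1
Ȟ^0: (6−4)−0=2 ⇒ Z^2
Ȟ^1: (5−1)−4=0 ⇒ 0
Ȟ^2: (1−0)−1=0 ⇒ 0

Ȟ^0 = Z^2, Ȟ^1 = 0 and Ȟ^2 = 0


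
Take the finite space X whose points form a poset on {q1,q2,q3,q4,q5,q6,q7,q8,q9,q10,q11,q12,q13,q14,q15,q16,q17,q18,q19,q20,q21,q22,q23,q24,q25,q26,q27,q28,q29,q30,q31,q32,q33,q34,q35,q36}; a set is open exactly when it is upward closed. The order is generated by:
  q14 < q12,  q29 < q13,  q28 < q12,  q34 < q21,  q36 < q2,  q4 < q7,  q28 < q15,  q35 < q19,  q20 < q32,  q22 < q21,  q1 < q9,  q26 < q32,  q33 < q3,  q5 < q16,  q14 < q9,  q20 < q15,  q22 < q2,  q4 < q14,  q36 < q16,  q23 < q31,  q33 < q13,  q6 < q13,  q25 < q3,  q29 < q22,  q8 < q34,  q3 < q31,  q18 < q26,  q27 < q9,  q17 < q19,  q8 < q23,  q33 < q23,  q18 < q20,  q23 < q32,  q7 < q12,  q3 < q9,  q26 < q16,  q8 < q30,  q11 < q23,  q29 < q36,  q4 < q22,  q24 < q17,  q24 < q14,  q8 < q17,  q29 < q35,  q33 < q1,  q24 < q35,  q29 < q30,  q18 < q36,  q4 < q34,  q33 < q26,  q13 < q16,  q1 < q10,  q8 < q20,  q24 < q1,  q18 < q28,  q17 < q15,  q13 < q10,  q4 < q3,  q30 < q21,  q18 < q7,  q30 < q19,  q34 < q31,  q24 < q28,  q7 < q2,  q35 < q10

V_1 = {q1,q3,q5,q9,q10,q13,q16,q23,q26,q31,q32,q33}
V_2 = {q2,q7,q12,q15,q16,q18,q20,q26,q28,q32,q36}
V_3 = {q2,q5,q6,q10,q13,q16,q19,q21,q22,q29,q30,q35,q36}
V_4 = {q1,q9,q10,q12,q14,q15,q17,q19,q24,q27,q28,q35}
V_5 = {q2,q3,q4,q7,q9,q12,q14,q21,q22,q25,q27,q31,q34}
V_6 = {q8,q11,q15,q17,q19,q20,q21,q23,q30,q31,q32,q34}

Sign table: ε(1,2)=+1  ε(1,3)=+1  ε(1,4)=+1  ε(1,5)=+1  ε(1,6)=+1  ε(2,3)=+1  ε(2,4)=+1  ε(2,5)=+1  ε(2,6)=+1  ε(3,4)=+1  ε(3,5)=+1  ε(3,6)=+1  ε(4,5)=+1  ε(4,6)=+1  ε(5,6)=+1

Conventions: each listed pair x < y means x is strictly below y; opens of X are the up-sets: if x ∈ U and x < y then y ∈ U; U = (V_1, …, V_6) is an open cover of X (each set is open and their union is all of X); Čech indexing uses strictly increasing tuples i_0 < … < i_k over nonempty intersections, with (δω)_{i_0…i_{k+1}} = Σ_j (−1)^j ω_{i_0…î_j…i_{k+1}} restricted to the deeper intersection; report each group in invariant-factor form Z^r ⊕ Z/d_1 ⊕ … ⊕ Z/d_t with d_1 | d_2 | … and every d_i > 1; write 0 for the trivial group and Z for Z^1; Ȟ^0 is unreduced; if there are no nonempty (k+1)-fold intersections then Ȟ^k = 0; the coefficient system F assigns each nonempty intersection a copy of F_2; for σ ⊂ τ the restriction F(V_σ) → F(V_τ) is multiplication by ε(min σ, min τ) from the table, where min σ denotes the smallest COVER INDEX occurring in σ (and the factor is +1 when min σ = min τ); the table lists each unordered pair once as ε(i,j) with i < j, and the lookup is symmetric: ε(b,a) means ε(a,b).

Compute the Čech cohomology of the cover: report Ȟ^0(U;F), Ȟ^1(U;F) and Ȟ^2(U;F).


cover nerve:
  V12={q16,q26,q32} V13={q5,q10,q13,q16} V14={q1,q9,q10} V15={q3,q9,q31} V16={q23,q31,q32} V23={q2,q16,q36} V24={q12,q15,q28} V25={q2,q7,q12} V26={q15,q20,q32} V34={q10,q19,q35} V35={q2,q21,q22} V36={q19,q21,q30} V45={q9,q12,q14,q27} V46={q15,q17,q19} V56={q21,q31,q34}
  V123={q16} V126={q32} V134={q10} V145={q9} V156={q31} V235={q2} V245={q12} V246={q15} V346={q19} V356={q21}
C dims 6,15,10; δ0: rk_F2 5; δ1: rk_F2 9
Ȟ^0: (6−5)−0=1 ⇒ Z/2
Ȟ^1: (15−9)−5=1 ⇒ Z/2
Ȟ^2: (10−0)−9=1 ⇒ Z/2

Ȟ^0 = Z/2,  Ȟ^1 = Z/2,  Ȟ^2 = Z/2


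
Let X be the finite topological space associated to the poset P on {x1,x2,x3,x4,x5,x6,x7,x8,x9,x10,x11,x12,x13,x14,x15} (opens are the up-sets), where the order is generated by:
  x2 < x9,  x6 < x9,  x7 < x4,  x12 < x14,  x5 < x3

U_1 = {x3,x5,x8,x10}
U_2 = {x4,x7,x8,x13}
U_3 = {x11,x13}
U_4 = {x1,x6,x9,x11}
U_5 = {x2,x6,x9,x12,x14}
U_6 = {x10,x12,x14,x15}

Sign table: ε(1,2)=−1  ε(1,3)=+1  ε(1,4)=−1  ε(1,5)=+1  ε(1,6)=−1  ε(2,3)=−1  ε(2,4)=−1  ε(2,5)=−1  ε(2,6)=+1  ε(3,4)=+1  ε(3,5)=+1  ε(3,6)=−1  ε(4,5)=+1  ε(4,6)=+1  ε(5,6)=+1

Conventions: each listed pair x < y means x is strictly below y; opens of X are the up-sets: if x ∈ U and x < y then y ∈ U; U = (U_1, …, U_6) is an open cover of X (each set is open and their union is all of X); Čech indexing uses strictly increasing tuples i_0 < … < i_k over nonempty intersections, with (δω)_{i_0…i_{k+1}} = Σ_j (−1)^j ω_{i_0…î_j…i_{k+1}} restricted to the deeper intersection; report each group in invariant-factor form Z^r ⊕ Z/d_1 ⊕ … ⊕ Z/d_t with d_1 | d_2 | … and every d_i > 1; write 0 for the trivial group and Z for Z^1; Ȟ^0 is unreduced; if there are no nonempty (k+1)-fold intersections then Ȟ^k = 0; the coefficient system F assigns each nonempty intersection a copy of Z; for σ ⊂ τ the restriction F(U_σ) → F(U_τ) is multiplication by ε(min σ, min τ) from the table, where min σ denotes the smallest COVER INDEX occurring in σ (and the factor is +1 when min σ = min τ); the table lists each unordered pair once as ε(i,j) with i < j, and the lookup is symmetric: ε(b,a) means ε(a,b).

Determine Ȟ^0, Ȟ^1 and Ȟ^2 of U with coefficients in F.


Ȟ^0 ≅ 0, Ȟ^1 ≅ Z/2, Ȟ^2 ≅ 0

nerve simplices:
  U12={x8} U16={x10} U23={x13} U34={x11} U45={x6,x9} U56={x12,x14}
C dims 6,6; δ0: rk 6, SNF 1^5·2
degree 0: 6−6−0 = 0 → Ȟ^0 ≅ 0
degree 1: 6−0−6 = 0 plus torsion [2] → Ȟ^1 ≅ Z/2
degree 2: 0−0−0 = 0 → Ȟ^2 ≅ 0


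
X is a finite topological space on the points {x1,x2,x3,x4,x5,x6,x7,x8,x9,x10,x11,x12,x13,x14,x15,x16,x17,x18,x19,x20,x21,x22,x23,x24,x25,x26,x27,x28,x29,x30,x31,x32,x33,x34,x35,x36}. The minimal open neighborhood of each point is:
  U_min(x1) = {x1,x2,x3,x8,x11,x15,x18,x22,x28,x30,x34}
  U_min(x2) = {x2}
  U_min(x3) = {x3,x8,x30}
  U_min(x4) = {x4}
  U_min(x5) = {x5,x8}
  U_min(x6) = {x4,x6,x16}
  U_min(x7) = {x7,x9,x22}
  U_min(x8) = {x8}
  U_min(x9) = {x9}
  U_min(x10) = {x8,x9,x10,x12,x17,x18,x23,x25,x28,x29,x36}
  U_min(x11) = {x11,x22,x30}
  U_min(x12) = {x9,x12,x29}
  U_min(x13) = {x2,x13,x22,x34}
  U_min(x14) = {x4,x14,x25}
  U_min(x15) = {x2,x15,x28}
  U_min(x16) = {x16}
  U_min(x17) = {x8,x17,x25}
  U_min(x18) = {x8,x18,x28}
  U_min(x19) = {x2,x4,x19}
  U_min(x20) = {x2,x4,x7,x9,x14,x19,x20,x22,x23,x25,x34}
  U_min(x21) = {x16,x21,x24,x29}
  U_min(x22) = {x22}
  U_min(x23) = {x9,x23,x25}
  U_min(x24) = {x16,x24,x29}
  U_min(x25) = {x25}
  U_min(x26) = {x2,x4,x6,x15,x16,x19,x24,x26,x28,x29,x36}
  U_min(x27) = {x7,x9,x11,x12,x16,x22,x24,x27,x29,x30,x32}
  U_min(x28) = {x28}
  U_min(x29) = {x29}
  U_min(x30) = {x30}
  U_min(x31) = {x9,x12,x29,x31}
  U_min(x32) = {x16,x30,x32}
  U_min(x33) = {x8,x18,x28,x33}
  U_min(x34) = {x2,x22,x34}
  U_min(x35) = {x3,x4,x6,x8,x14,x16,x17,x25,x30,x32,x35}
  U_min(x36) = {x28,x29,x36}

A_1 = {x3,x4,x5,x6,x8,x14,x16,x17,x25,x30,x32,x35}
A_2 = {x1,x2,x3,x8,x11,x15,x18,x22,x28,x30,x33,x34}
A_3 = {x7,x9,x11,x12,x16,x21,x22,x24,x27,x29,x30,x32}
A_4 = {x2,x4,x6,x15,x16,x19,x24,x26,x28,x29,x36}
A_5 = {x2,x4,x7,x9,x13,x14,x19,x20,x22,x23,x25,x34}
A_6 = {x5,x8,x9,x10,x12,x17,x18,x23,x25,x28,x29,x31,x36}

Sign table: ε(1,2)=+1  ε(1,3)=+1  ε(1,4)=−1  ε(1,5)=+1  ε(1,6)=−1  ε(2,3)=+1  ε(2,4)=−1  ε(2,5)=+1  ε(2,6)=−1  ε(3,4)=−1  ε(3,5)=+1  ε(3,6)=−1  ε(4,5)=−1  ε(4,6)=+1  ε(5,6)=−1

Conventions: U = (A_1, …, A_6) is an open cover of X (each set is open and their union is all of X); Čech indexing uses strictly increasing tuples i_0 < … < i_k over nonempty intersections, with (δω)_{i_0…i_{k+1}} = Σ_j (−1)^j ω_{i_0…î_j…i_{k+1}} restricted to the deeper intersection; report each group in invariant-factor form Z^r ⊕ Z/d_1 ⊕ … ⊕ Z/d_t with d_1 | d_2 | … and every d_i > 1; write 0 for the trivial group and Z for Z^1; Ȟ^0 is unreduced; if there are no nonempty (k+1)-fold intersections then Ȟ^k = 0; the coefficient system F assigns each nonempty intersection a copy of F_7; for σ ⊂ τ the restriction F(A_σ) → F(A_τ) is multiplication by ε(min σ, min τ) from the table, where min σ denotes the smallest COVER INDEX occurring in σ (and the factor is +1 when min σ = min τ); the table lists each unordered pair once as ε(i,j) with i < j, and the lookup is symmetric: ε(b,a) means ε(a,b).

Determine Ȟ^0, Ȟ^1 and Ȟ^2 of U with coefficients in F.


intersection data:
  A12={x3,x8,x30} A13={x16,x30,x32} A14={x4,x6,x16} A15={x4,x14,x25} A16={x5,x8,x17,x25} A23={x11,x22,x30} A24={x2,x15,x28} A25={x2,x22,x34} A26={x8,x18,x28} A34={x16,x24,x29} A35={x7,x9,x22} A36={x9,x12,x29} A45={x2,x4,x19} A46={x28,x29,x36} A56={x9,x23,x25}
  A123={x30} A126={x8} A134={x16} A145={x4} A156={x25} A235={x22} A245={x2} A246={x28} A346={x29} A356={x9}
C dims 6,15,10; δ0: rk_F7 5; δ1: rk_F7 10
Ȟ^0 = (6 − 5) − 0 = 1, so Ȟ^0 ≅ Z/7
Ȟ^1 = (15 − 10) − 5 = 0, so Ȟ^1 ≅ 0
Ȟ^2 = (10 − 0) − 10 = 0, so Ȟ^2 ≅ 0

Ȟ^0(U;F) ≅ Z/7, Ȟ^1(U;F) ≅ 0 and Ȟ^2(U;F) ≅ 0


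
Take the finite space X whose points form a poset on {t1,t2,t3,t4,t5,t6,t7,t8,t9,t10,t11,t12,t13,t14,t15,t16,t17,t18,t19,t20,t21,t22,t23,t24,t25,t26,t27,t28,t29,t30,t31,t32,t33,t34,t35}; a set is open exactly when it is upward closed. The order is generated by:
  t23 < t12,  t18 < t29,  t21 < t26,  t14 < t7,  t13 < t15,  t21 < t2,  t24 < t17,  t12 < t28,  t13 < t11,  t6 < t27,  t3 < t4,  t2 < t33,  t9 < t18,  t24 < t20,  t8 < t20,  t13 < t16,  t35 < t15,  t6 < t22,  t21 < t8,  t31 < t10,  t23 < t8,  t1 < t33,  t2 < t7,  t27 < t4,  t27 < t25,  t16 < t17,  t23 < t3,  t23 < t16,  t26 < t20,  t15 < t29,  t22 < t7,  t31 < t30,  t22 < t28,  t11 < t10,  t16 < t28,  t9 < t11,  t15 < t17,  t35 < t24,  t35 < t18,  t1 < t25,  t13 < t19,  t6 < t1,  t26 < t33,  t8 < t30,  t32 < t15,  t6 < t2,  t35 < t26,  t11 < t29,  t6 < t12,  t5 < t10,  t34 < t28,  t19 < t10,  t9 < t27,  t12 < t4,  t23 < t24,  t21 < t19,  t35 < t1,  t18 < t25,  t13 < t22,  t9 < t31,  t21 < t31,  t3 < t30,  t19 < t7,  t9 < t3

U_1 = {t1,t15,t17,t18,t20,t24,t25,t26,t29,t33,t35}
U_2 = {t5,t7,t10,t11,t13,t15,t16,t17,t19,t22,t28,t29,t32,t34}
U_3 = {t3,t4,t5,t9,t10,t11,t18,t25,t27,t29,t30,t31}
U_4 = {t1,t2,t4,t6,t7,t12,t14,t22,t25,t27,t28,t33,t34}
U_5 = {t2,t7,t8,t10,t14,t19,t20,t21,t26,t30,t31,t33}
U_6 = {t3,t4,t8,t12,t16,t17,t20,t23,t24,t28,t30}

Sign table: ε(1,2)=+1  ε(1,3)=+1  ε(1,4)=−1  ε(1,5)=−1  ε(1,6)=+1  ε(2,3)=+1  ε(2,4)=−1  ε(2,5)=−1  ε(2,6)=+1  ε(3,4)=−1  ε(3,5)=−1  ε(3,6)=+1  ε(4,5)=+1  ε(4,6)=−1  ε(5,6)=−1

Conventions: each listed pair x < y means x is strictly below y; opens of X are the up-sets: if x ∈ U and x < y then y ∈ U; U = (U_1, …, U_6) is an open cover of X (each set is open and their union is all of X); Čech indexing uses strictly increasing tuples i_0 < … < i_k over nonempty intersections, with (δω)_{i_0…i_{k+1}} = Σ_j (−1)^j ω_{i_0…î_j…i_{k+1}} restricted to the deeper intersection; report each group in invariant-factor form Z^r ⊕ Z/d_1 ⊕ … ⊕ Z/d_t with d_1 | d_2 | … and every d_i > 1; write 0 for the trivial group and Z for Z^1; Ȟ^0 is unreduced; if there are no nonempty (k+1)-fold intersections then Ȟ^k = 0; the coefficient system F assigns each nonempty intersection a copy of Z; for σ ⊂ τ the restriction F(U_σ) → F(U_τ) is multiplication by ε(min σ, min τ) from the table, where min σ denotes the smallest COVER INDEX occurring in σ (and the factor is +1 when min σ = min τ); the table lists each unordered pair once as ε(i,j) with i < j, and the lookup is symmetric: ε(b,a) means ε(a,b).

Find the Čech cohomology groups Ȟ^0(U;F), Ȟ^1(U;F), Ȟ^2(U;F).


Ȟ^0 ≅ Z, Ȟ^1 ≅ 0, Ȟ^2 ≅ Z/2

cover nerve:
  U12={t15,t17,t29} U13={t18,t25,t29} U14={t1,t25,t33} U15={t20,t26,t33} U16={t17,t20,t24} U23={t5,t10,t11,t29} U24={t7,t22,t28,t34} U25={t7,t10,t19} U26={t16,t17,t28} U34={t4,t25,t27} U35={t10,t30,t31} U36={t3,t4,t30} U45={t2,t7,t14,t33} U46={t4,t12,t28} U56={t8,t20,t30}
  U123={t29} U126={t17} U134={t25} U145={t33} U156={t20} U235={t10} U245={t7} U246={t28} U346={t4} U356={t30}
C dims 6,15,10; δ0: rk 5, SNF 1^5; δ1: rk 10, SNF 1^9·2
Ȟ^0: (6−5)−0=1 ⇒ Z
Ȟ^1: (15−10)−5=0 ⇒ 0
Ȟ^2: (10−0)−10=0 plus torsion [2] ⇒ Z/2


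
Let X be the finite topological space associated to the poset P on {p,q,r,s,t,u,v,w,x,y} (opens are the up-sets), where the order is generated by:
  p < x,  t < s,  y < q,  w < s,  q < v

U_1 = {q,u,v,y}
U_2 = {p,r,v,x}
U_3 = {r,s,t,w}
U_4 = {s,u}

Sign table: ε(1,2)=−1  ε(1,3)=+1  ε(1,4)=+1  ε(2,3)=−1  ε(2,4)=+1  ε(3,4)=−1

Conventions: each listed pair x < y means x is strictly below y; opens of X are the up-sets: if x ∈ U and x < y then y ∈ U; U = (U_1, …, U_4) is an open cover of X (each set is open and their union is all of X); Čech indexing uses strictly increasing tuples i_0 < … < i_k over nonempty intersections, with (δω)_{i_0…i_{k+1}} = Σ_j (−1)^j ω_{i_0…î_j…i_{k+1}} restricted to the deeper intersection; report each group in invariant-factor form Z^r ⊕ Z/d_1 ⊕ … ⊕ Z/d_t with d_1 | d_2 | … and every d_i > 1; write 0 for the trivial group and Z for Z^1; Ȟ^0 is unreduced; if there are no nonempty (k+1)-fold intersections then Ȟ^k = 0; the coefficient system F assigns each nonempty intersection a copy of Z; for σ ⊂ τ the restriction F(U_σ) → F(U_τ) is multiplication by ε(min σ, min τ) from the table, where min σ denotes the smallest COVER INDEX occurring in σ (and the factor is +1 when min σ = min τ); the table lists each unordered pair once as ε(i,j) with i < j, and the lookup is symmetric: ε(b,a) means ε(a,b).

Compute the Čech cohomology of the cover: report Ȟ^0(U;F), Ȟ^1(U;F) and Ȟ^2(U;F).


Ȟ^0(U;F) ≅ 0, Ȟ^1(U;F) ≅ Z/2 and Ȟ^2(U;F) ≅ 0

nerve of the cover:
  U12={v} U14={u} U23={r} U34={s}
C dims 4,4; δ0: rk 4, SNF 1^3·2
Ȟ^0 = (4 − 4) − 0 = 0, so Ȟ^0 ≅ 0
Ȟ^1 = (4 − 0) − 4 = 0 plus torsion [2], so Ȟ^1 ≅ Z/2
Ȟ^2 = (0 − 0) − 0 = 0, so Ȟ^2 ≅ 0


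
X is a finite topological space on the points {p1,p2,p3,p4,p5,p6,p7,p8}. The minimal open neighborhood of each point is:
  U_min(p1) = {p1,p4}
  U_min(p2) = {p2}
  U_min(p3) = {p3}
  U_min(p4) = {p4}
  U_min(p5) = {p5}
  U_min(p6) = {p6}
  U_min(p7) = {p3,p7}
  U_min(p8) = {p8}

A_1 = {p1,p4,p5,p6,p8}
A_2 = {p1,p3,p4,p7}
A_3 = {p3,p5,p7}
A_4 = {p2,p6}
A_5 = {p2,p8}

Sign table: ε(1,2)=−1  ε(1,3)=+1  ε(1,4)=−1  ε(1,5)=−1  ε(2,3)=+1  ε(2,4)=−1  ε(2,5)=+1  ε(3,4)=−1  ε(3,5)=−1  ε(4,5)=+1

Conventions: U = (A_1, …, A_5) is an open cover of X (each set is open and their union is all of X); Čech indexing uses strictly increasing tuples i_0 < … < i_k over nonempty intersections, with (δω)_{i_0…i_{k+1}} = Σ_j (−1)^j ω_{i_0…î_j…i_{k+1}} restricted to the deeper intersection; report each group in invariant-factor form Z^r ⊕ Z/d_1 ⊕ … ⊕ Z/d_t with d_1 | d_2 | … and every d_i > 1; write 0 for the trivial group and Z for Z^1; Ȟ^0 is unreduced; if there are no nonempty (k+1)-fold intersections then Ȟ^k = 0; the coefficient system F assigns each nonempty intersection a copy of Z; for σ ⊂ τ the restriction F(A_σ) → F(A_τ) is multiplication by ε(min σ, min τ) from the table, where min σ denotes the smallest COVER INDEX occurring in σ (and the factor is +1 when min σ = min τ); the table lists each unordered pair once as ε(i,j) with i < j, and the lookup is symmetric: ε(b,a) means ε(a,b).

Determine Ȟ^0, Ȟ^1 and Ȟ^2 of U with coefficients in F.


Ȟ^0 = 0,  Ȟ^1 = Z ⊕ Z/2,  Ȟ^2 = 0

nonempty intersections:
  A12={p1,p4} A13={p5} A14={p6} A15={p8} A23={p3,p7} A45={p2}
C dims 5,6; δ0: rk 5, SNF 1^4·2
Ȟ^0: (5−5)−0=0 ⇒ 0
Ȟ^1: (6−0)−5=1 plus torsion [2] ⇒ Z ⊕ Z/2
Ȟ^2: (0−0)−0=0 ⇒ 0


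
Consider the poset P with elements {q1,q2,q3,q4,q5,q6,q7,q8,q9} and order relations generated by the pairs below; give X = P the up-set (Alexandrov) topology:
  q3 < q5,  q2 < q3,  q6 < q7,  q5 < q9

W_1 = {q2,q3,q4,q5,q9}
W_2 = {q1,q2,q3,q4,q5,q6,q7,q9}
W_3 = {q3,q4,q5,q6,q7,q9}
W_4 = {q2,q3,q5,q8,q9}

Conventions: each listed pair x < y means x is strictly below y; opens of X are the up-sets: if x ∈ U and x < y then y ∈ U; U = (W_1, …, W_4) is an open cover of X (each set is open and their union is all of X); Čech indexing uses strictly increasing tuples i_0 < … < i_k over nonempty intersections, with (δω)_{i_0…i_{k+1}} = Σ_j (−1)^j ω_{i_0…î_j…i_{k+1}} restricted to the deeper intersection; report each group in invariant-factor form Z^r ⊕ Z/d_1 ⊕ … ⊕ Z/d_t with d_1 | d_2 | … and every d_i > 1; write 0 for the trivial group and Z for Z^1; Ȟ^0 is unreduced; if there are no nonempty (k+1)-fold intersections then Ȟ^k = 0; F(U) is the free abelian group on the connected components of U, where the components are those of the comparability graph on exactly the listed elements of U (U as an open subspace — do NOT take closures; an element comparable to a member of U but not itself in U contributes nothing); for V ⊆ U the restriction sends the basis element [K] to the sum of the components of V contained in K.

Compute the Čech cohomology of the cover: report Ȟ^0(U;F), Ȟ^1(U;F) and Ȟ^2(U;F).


nonempty intersections:
  W12={q2,q3,q4,q5,q9} W13={q3,q4,q5,q9} W14={q2,q3,q5,q9} W23={q3,q4,q5,q6,q7,q9} W24={q2,q3,q5,q9} W34={q3,q5,q9}
  W123={q3,q4,q5,q9} W124={q2,q3,q5,q9} W134={q3,q5,q9} W234={q3,q5,q9}
  W1234={q3,q5,q9}
components per intersection:
  W1: {q2,q3,q5,q9} {q4}
  W2: {q1} {q2,q3,q5,q9} {q4} {q6,q7}
  W3: {q3,q5,q9} {q4} {q6,q7}
  W4: {q2,q3,q5,q9} {q8}
  W12: {q2,q3,q5,q9} {q4}
  W13: {q3,q5,q9} {q4}
  W14: {q2,q3,q5,q9}
  W23: {q3,q5,q9} {q4} {q6,q7}
  W24: {q2,q3,q5,q9}
  W34: {q3,q5,q9}
  W123: {q3,q5,q9} {q4}
  W124: {q2,q3,q5,q9}
  W134: {q3,q5,q9}
  W234: {q3,q5,q9}
  W1234: {q3,q5,q9}
C dims 11,10,5,1; δ0: rk 6, SNF 1^6; δ1: rk 4, SNF 1^4; δ2: rk 1, SNF 1^1
Ȟ^0: (11−6)−0=5 ⇒ Z^5
Ȟ^1: (10−4)−6=0 ⇒ 0
Ȟ^2: (5−1)−4=0 ⇒ 0

Ȟ^0(U;F) ≅ Z^5, Ȟ^1(U;F) ≅ 0, Ȟ^2(U;F) ≅ 0
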